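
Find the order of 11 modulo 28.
Powers of 11 mod 28: 11^1≡11, 11^2≡9, 11^3≡15, 11^4≡25, 11^5≡23, 11^6≡1. Order = 6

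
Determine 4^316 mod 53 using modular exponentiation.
Using Fermat: 4^{52} ≡ 1 (mod 53). 316 ≡ 4 (mod 52). So 4^{316} ≡ 4^{4} ≡ 44 (mod 53)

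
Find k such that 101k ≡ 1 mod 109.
Since 109 is prime, by Fermat 101^(-1) ≡ 101^{107} ≡ 68 mod 109. Verify: 101 × 68 = 6868 ≡ 1 mod 109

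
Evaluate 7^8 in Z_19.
By repeated squaring mod 19: 7^{1}≡7, 7^{2}≡11, 7^{4}≡7, 7^{8}≡11. So 7^{8} ≡ 11 mod 19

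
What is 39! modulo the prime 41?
(40)! = (39)! × (40) ≡ -1 (mod 41). So (39)! ≡ -1 × (40)^(-1) ≡ (-1)×(-1) = 1 (mod 41)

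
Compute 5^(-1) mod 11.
Since 11 is prime, by Fermat 5^(-1) ≡ 5^{9} ≡ 9 mod 11. Verify: 5 × 9 = 45 ≡ 1 mod 11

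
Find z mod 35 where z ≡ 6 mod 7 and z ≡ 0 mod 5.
M = 7 × 5 = 35. M₁ = 5, y₁ ≡ 3 mod 7. M₂ = 7, y₂ ≡ 3 mod 5. z = 6×5×3 + 0×7×3 ≡ 20 mod 35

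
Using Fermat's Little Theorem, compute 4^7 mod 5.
By Fermat: 4^{4} ≡ 1 mod 5. So 4^{7} = 4^{4} · 4^{3} ≡ 4^{3} ≡ 4 mod 5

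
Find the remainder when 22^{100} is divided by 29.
By Fermat: 22^{28} ≡ 1 (mod 29). 100 = 3×28 + 16. So 22^{100} ≡ 22^{16} ≡ 20 (mod 29)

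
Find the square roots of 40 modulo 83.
The square roots of 40 mod 83 are 17 and 66. Verify: 17² = 289 ≡ 40 (mod 83)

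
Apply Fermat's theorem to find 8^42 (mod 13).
By Fermat: 8^{12} ≡ 1 (mod 13). 42 = 3×12 + 6. So 8^{42} ≡ 8^{6} ≡ 12 (mod 13)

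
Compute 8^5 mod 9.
By repeated squaring mod 9: 8^{1}≡8, 8^{2}≡1, 8^{4}≡1. Then 8^{5} = 8^{4+1} ≡ 1 × 8 ≡ 8 mod 9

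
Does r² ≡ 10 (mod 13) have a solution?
By Euler's criterion: 10^{6} ≡ 1 (mod 13). Since this equals 1, 10 is a QR.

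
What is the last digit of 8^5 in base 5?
Using Fermat: 8^{4} ≡ 1 mod 5. 5 ≡ 1 mod 4. So 8^{5} ≡ 8^{1} ≡ 3 mod 5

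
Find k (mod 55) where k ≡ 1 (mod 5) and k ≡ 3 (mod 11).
M = 5 × 11 = 55. M₁ = 11, y₁ ≡ 1 (mod 5). M₂ = 5, y₂ ≡ 9 (mod 11). k = 1×11×1 + 3×5×9 ≡ 36 (mod 55)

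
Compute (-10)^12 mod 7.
Using Fermat: (-10)^{6} ≡ 1 mod 7. 12 ≡ 0 mod 6. So (-10)^{12} ≡ (-10)^{0} ≡ 1 mod 7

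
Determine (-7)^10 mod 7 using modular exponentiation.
By repeated squaring (mod 7): (-7)^{1}≡0, (-7)^{2}≡0, (-7)^{4}≡0, (-7)^{8}≡0. Then (-7)^{10} = (-7)^{8+2} ≡ 0 × 0 ≡ 0 (mod 7)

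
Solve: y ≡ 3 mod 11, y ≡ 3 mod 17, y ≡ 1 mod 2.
M = 11 × 17 × 2 = 374. M₁ = 34, y₁ ≡ 1 mod 11. M₂ = 22, y₂ ≡ 7 mod 17. M₃ = 187, y₃ ≡ 1 mod 2. y = 3×34×1 + 3×22×7 + 1×187×1 ≡ 3 mod 374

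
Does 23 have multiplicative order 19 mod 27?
Powers of 23 mod 27: 23^1≡23, 23^2≡16, 23^3≡17, 23^4≡13, 23^5≡2, 23^6≡19, 23^7≡5, 23^8≡7, 23^9≡26, 23^10≡4, 23^11≡11, 23^12≡10, 23^13≡14, 23^14≡25, 23^15≡8, 23^16≡22, 23^17≡20, 23^18≡1. Already 23^18≡1, so the order is 18 < 19. No, the actual order is 18.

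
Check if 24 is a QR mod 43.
By Euler's criterion: 24^{21} ≡ 1 (mod 43). Since this equals 1, 24 is a QR.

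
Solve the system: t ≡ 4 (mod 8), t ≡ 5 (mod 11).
M = 8 × 11 = 88. M₁ = 11, y₁ ≡ 3 (mod 8). M₂ = 8, y₂ ≡ 7 (mod 11). t = 4×11×3 + 5×8×7 ≡ 60 (mod 88)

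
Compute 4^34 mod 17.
Using Fermat: 4^{16} ≡ 1 mod 17. 34 ≡ 2 mod 16. So 4^{34} ≡ 4^{2} ≡ 16 mod 17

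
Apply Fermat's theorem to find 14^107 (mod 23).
By Fermat: 14^{22} ≡ 1 (mod 23). 107 = 4×22 + 19. So 14^{107} ≡ 14^{19} ≡ 10 (mod 23)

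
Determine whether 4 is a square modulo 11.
By Euler's criterion: 4^{5} ≡ 1 (mod 11). Since this equals 1, 4 is a QR.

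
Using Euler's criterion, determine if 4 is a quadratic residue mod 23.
By Euler's criterion: 4^{11} ≡ 1 mod 23. Since this equals 1, 4 is a QR.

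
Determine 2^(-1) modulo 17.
Since 17 is prime, by Fermat 2^(-1) ≡ 2^{15} ≡ 9 (mod 17). Verify: 2 × 9 = 18 ≡ 1 (mod 17)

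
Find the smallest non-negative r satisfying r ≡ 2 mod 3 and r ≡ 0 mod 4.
M = 3 × 4 = 12. M₁ = 4, y₁ ≡ 1 mod 3. M₂ = 3, y₂ ≡ 3 mod 4. r = 2×4×1 + 0×3×3 ≡ 8 mod 12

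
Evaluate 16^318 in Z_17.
Using Fermat: 16^{16} ≡ 1 (mod 17). 318 ≡ 14 (mod 16). So 16^{318} ≡ 16^{14} ≡ 1 (mod 17)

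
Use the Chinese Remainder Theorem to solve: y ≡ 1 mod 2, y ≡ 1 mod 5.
M = 2 × 5 = 10. M₁ = 5, y₁ ≡ 1 mod 2. M₂ = 2, y₂ ≡ 3 mod 5. y = 1×5×1 + 1×2×3 ≡ 1 mod 10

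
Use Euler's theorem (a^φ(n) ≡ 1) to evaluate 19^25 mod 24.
By Euler: 19^{8} ≡ 1 (mod 24) since gcd(19, 24) = 1. 25 = 3×8 + 1. So 19^{25} ≡ 19^{1} ≡ 19 (mod 24)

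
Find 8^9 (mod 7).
Using Fermat: 8^{6} ≡ 1 (mod 7). 9 ≡ 3 (mod 6). So 8^{9} ≡ 8^{3} ≡ 1 (mod 7)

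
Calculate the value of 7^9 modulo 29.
By repeated squaring (mod 29): 7^{1}≡7, 7^{2}≡20, 7^{4}≡23, 7^{8}≡7. Then 7^{9} = 7^{8+1} ≡ 7 × 7 ≡ 20 (mod 29)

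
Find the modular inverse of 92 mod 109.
Since 109 is prime, by Fermat 92^(-1) ≡ 92^{107} ≡ 32 mod 109. Verify: 92 × 32 = 2944 ≡ 1 mod 109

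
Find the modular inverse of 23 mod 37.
Since 37 is prime, by Fermat 23^(-1) ≡ 23^{35} ≡ 29 (mod 37). Verify: 23 × 29 = 667 ≡ 1 (mod 37)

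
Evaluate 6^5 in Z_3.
By repeated squaring (mod 3): 6^{1}≡0, 6^{2}≡0, 6^{4}≡0. Then 6^{5} = 6^{4+1} ≡ 0 × 0 ≡ 0 (mod 3)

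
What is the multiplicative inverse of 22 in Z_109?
Since 109 is prime, by Fermat 22^(-1) ≡ 22^{107} ≡ 5 (mod 109). Verify: 22 × 5 = 110 ≡ 1 (mod 109)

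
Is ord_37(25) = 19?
Powers of 25 mod 37: 25^1≡25, 25^2≡33, 25^3≡11, 25^4≡16, 25^5≡30, 25^6≡10, 25^7≡28, 25^8≡34, 25^9≡36, 25^10≡12, 25^11≡4, 25^12≡26, 25^13≡21, 25^14≡7, 25^15≡27, 25^16≡9, 25^17≡3, 25^18≡1. Already 25^18≡1, so the order is 18 < 19. No, the actual order is 18.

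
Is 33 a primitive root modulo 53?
ord_53(33) divides 52. For each prime q|52: 33^{26}≡52, 33^{4}≡46, none ≡ 1. So 33 has order 52 and is a primitive root mod 53.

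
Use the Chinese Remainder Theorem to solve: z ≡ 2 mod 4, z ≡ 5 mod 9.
M = 4 × 9 = 36. M₁ = 9, y₁ ≡ 1 mod 4. M₂ = 4, y₂ ≡ 7 mod 9. z = 2×9×1 + 5×4×7 ≡ 14 mod 36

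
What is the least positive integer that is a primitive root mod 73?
g = 5. For each prime q|72: 5^{36}≡72, 5^{24}≡8, none ≡ 1, so ord_73(5) = 72 and 5 is a primitive root.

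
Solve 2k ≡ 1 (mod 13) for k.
Since 13 is prime, by Fermat 2^(-1) ≡ 2^{11} ≡ 7 (mod 13). Verify: 2 × 7 = 14 ≡ 1 (mod 13)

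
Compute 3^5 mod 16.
By repeated squaring mod 16: 3^{1}≡3, 3^{2}≡9, 3^{4}≡1. Then 3^{5} = 3^{4+1} ≡ 1 × 3 ≡ 3 mod 16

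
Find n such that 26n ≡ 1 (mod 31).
Since 31 is prime, by Fermat 26^(-1) ≡ 26^{29} ≡ 6 (mod 31). Verify: 26 × 6 = 156 ≡ 1 (mod 31)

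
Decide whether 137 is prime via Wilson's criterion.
(136)! mod 137 = 136. Since 136 ≡ -1 (mod 137), 137 is prime.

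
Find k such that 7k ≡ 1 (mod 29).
Since 29 is prime, by Fermat 7^(-1) ≡ 7^{27} ≡ 25 (mod 29). Verify: 7 × 25 = 175 ≡ 1 (mod 29)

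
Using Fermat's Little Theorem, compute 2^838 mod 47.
By Fermat: 2^{46} ≡ 1 (mod 47). 838 ≡ 10 (mod 46). So 2^{838} ≡ 2^{10} ≡ 37 (mod 47)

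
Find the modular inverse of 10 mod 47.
Since 47 is prime, by Fermat 10^(-1) ≡ 10^{45} ≡ 33 mod 47. Verify: 10 × 33 = 330 ≡ 1 mod 47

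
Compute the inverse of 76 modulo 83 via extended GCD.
Extended GCD: 76(-12) + 83(11) = 1. So 76^(-1) ≡ -12 ≡ 71 mod 83. Verify: 76 × 71 = 5396 ≡ 1 mod 83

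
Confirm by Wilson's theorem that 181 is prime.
(180)! mod 181 = 180. Since this equals -1 (mod 181), Wilson confirms 181 is prime.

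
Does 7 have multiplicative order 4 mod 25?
Powers of 7 mod 25: 7^1≡7, 7^2≡24, 7^3≡18, 7^4≡1. First k with 7^k≡1 is k=4. Yes, ord_25(7) = 4.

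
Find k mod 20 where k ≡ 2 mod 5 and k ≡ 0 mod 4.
M = 5 × 4 = 20. M₁ = 4, y₁ ≡ 4 mod 5. M₂ = 5, y₂ ≡ 1 mod 4. k = 2×4×4 + 0×5×1 ≡ 12 mod 20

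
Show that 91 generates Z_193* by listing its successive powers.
91^1, 91^2, ..., 91^{192} mod 193: [91, 175, 99, 131, 148, 151, 38, 177, 88, 95, 153, 27, 141, 93, 164, 63, 136, 24, 61, 147, 60, 56, 78, 150, 140, 2, 182, 157, 5, 69, 103, 109, 76, 161, 176, 190, 113, 54, 89, 186, 135, 126, 79, 48, 122, 101, 120, 112, 156, 107, 87, 4, 171, 121, 10, 138, 13, 25, 152, 129, 159, 187, 33, 108, 178, 179, 77, 59, 158, 96, 51, 9, 47, 31, 119, 21, 174, 8, 149, 49, 20, 83, 26, 50, 111, 65, 125, 181, 66, 23, 163, 165, 154, 118, 123, 192, 102, 18, 94, 62, 45, 42, 155, 16, 105, 98, 40, 166, 52, 100, 29, 130, 57, 169, 132, 46, 133, 137, 115, 43, 53, 191, 11, 36, 188, 124, 90, 84, 117, 32, 17, 3, 80, 139, 104, 7, 58, 67, 114, 145, 71, 92, 73, 81, 37, 86, 106, 189, 22, 72, 183, 55, 180, 168, 41, 64, 34, 6, 160, 85, 15, 14, 116, 134, 35, 97, 142, 184, 146, 162, 74, 172, 19, 185, 44, 144, 173, 110, 167, 143, 82, 128, 68, 12, 127, 170, 30, 28, 39, 75, 70, 1]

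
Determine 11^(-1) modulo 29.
Since 29 is prime, by Fermat 11^(-1) ≡ 11^{27} ≡ 8 mod 29. Verify: 11 × 8 = 88 ≡ 1 mod 29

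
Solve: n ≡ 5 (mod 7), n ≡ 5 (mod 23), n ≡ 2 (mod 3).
M = 7 × 23 × 3 = 483. M₁ = 69, y₁ ≡ 6 (mod 7). M₂ = 21, y₂ ≡ 11 (mod 23). M₃ = 161, y₃ ≡ 2 (mod 3). n = 5×69×6 + 5×21×11 + 2×161×2 ≡ 5 (mod 483)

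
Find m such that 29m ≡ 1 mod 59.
Since 59 is prime, by Fermat 29^(-1) ≡ 29^{57} ≡ 57 mod 59. Verify: 29 × 57 = 1653 ≡ 1 mod 59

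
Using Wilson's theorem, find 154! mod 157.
(156)! = (154)! × (155) × (156) ≡ -1 (mod 157). So (154)! ≡ -1 × [(156)(155)]^(-1) ≡ 78 (mod 157)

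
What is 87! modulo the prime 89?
(88)! = (87)! × (88) ≡ -1 (mod 89). So (87)! ≡ -1 × (88)^(-1) ≡ (-1)×(-1) = 1 (mod 89)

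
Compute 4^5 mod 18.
By repeated squaring mod 18: 4^{1}≡4, 4^{2}≡16, 4^{4}≡4. Then 4^{5} = 4^{4+1} ≡ 4 × 4 ≡ 16 mod 18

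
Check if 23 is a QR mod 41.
By Euler's criterion: 23^{20} ≡ 1 (mod 41). Since this equals 1, 23 is a QR.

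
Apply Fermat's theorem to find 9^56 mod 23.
By Fermat: 9^{22} ≡ 1 mod 23. 56 = 2×22 + 12. So 9^{56} ≡ 9^{12} ≡ 9 mod 23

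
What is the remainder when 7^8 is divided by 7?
By repeated squaring (mod 7): 7^{1}≡0, 7^{2}≡0, 7^{4}≡0, 7^{8}≡0. So 7^{8} ≡ 0 (mod 7)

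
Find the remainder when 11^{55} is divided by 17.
By Fermat: 11^{16} ≡ 1 (mod 17). 55 = 3×16 + 7. So 11^{55} ≡ 11^{7} ≡ 3 (mod 17)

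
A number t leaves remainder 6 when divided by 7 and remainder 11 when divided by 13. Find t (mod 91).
M = 7 × 13 = 91. M₁ = 13, y₁ ≡ 6 (mod 7). M₂ = 7, y₂ ≡ 2 (mod 13). t = 6×13×6 + 11×7×2 ≡ 76 (mod 91)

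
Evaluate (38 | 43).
(38/43) = 38^{21} mod 43 = 1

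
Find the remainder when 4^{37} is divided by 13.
By Fermat: 4^{12} ≡ 1 mod 13. 37 = 3×12 + 1. So 4^{37} ≡ 4^{1} ≡ 4 mod 13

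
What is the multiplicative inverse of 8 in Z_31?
Since 31 is prime, by Fermat 8^(-1) ≡ 8^{29} ≡ 4 (mod 31). Verify: 8 × 4 = 32 ≡ 1 (mod 31)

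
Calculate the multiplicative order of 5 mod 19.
Powers of 5 mod 19: 5^1≡5, 5^2≡6, 5^3≡11, 5^4≡17, 5^5≡9, 5^6≡7, 5^7≡16, 5^8≡4, 5^9≡1. ord_19(5) = 9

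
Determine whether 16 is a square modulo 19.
By Euler's criterion: 16^{9} ≡ 1 (mod 19). Since this equals 1, 16 is a QR.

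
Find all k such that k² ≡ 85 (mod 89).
The square roots of 85 mod 89 are 68 and 21. Verify: 68² = 4624 ≡ 85 (mod 89)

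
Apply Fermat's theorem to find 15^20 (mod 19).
By Fermat: 15^{18} ≡ 1 (mod 19). So 15^{20} = 15^{18} · 15^{2} ≡ 15^{2} ≡ 16 (mod 19)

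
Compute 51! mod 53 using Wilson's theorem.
(52)! = (51)! × (52) ≡ -1 mod 53. So (51)! ≡ -1 × (52)^(-1) ≡ (-1)×(-1) = 1 mod 53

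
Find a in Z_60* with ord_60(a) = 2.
11 has order 2 mod 60 since 11^{2} ≡ 1 (mod 60) and no smaller power works.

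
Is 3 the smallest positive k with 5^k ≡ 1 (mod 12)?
Powers of 5 mod 12: 5^1≡5, 5^2≡1. Already 5^2≡1, so the order is 2 < 3. No, the actual order is 2.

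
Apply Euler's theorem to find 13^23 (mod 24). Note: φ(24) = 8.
By Euler: 13^{8} ≡ 1 (mod 24) since gcd(13, 24) = 1. 23 = 2×8 + 7. So 13^{23} ≡ 13^{7} ≡ 13 (mod 24)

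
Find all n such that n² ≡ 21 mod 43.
The square roots of 21 mod 43 are 35 and 8. Verify: 35² = 1225 ≡ 21 mod 43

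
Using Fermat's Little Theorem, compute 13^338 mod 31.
By Fermat: 13^{30} ≡ 1 mod 31. 338 ≡ 8 mod 30. So 13^{338} ≡ 13^{8} ≡ 7 mod 31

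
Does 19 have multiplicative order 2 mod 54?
Powers of 19 mod 54: 19^1≡19, 19^2≡37, 19^3≡1. 19^2≡37≢1, so ord ≠ 2. No, the actual order is 3.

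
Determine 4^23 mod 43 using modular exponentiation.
By repeated squaring (mod 43): 4^{1}≡4, 4^{2}≡16, 4^{4}≡41, 4^{8}≡4, 4^{16}≡16. Then 4^{23} = 4^{16+4+2+1} ≡ 16 × 41 × 16 × 4 ≡ 16 (mod 43)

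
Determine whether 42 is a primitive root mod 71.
ord_71(42) divides 70. For each prime q|70: 42^{35}≡70, 42^{14}≡57, 42^{10}≡48, none ≡ 1. So 42 has order 70 and is a primitive root mod 71.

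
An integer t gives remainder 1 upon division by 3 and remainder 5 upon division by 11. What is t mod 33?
M = 3 × 11 = 33. M₁ = 11, y₁ ≡ 2 mod 3. M₂ = 3, y₂ ≡ 4 mod 11. t = 1×11×2 + 5×3×4 ≡ 16 mod 33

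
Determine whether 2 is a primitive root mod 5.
ord_5(2) divides 4. For each prime q|4: 2^{2}≡4, none ≡ 1. So 2 has order 4 and is a primitive root mod 5.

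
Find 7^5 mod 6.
By repeated squaring mod 6: 7^{1}≡1, 7^{2}≡1, 7^{4}≡1. Then 7^{5} = 7^{4+1} ≡ 1 × 1 ≡ 1 mod 6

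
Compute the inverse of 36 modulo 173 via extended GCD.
Extended GCD: 36(-24) + 173(5) = 1. So 36^(-1) ≡ -24 ≡ 149 mod 173. Verify: 36 × 149 = 5364 ≡ 1 mod 173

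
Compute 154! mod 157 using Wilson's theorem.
(156)! = (154)! × (155) × (156) ≡ -1 mod 157. So (154)! ≡ -1 × [(156)(155)]^(-1) ≡ 78 mod 157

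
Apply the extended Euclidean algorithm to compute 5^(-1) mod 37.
Extended GCD: 5(15) + 37(-2) = 1. So 5^(-1) ≡ 15 (mod 37). Verify: 5 × 15 = 75 ≡ 1 (mod 37)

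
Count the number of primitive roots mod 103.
Number of primitive roots mod 103 = φ(p-1) = φ(102) = 32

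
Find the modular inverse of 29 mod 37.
Since 37 is prime, by Fermat 29^(-1) ≡ 29^{35} ≡ 23 (mod 37). Verify: 29 × 23 = 667 ≡ 1 (mod 37)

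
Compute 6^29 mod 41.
By repeated squaring (mod 41): 6^{1}≡6, 6^{2}≡36, 6^{4}≡25, 6^{8}≡10, 6^{16}≡18. Then 6^{29} = 6^{16+8+4+1} ≡ 18 × 10 × 25 × 6 ≡ 22 (mod 41)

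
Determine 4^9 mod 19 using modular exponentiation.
By repeated squaring (mod 19): 4^{1}≡4, 4^{2}≡16, 4^{4}≡9, 4^{8}≡5. Then 4^{9} = 4^{8+1} ≡ 5 × 4 ≡ 1 (mod 19)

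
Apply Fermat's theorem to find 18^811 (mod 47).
By Fermat: 18^{46} ≡ 1 (mod 47). 811 ≡ 29 (mod 46). So 18^{811} ≡ 18^{29} ≡ 16 (mod 47)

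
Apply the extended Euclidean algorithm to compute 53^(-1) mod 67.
Extended GCD: 53(-24) + 67(19) = 1. So 53^(-1) ≡ -24 ≡ 43 (mod 67). Verify: 53 × 43 = 2279 ≡ 1 (mod 67)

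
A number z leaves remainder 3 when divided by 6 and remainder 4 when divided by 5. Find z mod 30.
M = 6 × 5 = 30. M₁ = 5, y₁ ≡ 5 mod 6. M₂ = 6, y₂ ≡ 1 mod 5. z = 3×5×5 + 4×6×1 ≡ 9 mod 30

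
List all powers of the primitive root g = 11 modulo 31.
11^1, 11^2, ..., 11^{30} mod 31: [11, 28, 29, 9, 6, 4, 13, 19, 23, 5, 24, 16, 21, 14, 30, 20, 3, 2, 22, 25, 27, 18, 12, 8, 26, 7, 15, 10, 17, 1]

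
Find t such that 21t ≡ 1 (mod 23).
Since 23 is prime, by Fermat 21^(-1) ≡ 21^{21} ≡ 11 (mod 23). Verify: 21 × 11 = 231 ≡ 1 (mod 23)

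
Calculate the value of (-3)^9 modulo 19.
By repeated squaring (mod 19): (-3)^{1}≡16, (-3)^{2}≡9, (-3)^{4}≡5, (-3)^{8}≡6. Then (-3)^{9} = (-3)^{8+1} ≡ 6 × 16 ≡ 1 (mod 19)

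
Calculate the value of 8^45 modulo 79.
By repeated squaring (mod 79): 8^{1}≡8, 8^{2}≡64, 8^{4}≡67, 8^{8}≡65, 8^{16}≡38, 8^{32}≡22. Then 8^{45} = 8^{32+8+4+1} ≡ 22 × 65 × 67 × 8 ≡ 22 (mod 79)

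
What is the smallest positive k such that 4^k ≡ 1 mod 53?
Powers of 4 mod 53: 4^1≡4, 4^2≡16, 4^3≡11, 4^4≡44, 4^5≡17, 4^6≡15, 4^7≡7, 4^8≡28, 4^9≡6, 4^10≡24, 4^11≡43, 4^12≡13, 4^13≡52, 4^14≡49, 4^15≡37, 4^16≡42, 4^17≡9, 4^18≡36, 4^19≡38, 4^20≡46, 4^21≡25, 4^22≡47, 4^23≡29, 4^24≡10, 4^25≡40, 4^26≡1. Order = 26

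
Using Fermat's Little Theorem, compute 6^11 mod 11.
By Fermat: 6^{10} ≡ 1 (mod 11). So 6^{11} = 6^{10} · 6^{1} ≡ 6^{1} ≡ 6 (mod 11)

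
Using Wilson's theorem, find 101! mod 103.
(102)! = (101)! × (102) ≡ -1 mod 103. So (101)! ≡ -1 × (102)^(-1) ≡ (-1)×(-1) = 1 mod 103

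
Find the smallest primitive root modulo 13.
g = 2. Powers: [2, 4, 8, 3, 6, 12, 11, 9, 5, ...] generates all 12 non-zero residues.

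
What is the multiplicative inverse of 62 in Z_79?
Since 79 is prime, by Fermat 62^(-1) ≡ 62^{77} ≡ 65 mod 79. Verify: 62 × 65 = 4030 ≡ 1 mod 79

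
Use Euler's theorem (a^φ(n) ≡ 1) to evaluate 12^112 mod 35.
By Euler: 12^{24} ≡ 1 (mod 35) since gcd(12, 35) = 1. 112 = 4×24 + 16. So 12^{112} ≡ 12^{16} ≡ 16 (mod 35)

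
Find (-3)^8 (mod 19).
By repeated squaring (mod 19): (-3)^{1}≡16, (-3)^{2}≡9, (-3)^{4}≡5, (-3)^{8}≡6. So (-3)^{8} ≡ 6 (mod 19)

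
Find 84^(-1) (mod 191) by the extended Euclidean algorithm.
Extended GCD: 84(-25) + 191(11) = 1. So 84^(-1) ≡ -25 ≡ 166 (mod 191). Verify: 84 × 166 = 13944 ≡ 1 (mod 191)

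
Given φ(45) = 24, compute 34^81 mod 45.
By Euler: 34^{24} ≡ 1 mod 45 since gcd(34, 45) = 1. 81 = 3×24 + 9. So 34^{81} ≡ 34^{9} ≡ 19 mod 45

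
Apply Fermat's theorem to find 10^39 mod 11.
By Fermat: 10^{10} ≡ 1 mod 11. 39 = 3×10 + 9. So 10^{39} ≡ 10^{9} ≡ 10 mod 11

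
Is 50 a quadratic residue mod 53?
By Euler's criterion: 50^{26} ≡ 52 mod 53. Since this equals -1 (≡ 52), 50 is not a QR.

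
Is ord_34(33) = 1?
Powers of 33 mod 34: 33^1≡33, 33^2≡1. 33^1≡33≢1, so ord ≠ 1. No, the actual order is 2.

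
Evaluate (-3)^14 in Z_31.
By repeated squaring (mod 31): (-3)^{1}≡28, (-3)^{2}≡9, (-3)^{4}≡19, (-3)^{8}≡20. Then (-3)^{14} = (-3)^{8+4+2} ≡ 20 × 19 × 9 ≡ 10 (mod 31)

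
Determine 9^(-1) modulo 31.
Since 31 is prime, by Fermat 9^(-1) ≡ 9^{29} ≡ 7 mod 31. Verify: 9 × 7 = 63 ≡ 1 mod 31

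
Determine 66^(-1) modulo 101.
Since 101 is prime, by Fermat 66^(-1) ≡ 66^{99} ≡ 75 mod 101. Verify: 66 × 75 = 4950 ≡ 1 mod 101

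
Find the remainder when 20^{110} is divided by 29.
By Fermat: 20^{28} ≡ 1 mod 29. 110 = 3×28 + 26. So 20^{110} ≡ 20^{26} ≡ 24 mod 29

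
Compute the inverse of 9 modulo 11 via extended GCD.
Extended GCD: 9(5) + 11(-4) = 1. So 9^(-1) ≡ 5 mod 11. Verify: 9 × 5 = 45 ≡ 1 mod 11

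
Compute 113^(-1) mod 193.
Since 193 is prime, by Fermat 113^(-1) ≡ 113^{191} ≡ 41 mod 193. Verify: 113 × 41 = 4633 ≡ 1 mod 193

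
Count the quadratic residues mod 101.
The squaring map on Z_101* is 2-to-1, so there are (100)/2 = 50 QRs.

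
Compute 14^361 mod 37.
Using Fermat: 14^{36} ≡ 1 mod 37. 361 ≡ 1 mod 36. So 14^{361} ≡ 14^{1} ≡ 14 mod 37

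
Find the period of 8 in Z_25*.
Powers of 8 mod 25: 8^1≡8, 8^2≡14, 8^3≡12, 8^4≡21, 8^5≡18, 8^6≡19, 8^7≡2, 8^8≡16, 8^9≡3, 8^10≡24, 8^11≡17, 8^12≡11, 8^13≡13, 8^14≡4, 8^15≡7, 8^16≡6, 8^17≡23, 8^18≡9, 8^19≡22, 8^20≡1. ord_25(8) = 20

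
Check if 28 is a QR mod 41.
By Euler's criterion: 28^{20} ≡ 40 (mod 41). Since this equals -1 (≡ 40), 28 is not a QR.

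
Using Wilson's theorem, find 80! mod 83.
(82)! = (80)! × (81) × (82) ≡ -1 (mod 83). So (80)! ≡ -1 × [(82)(81)]^(-1) ≡ 41 (mod 83)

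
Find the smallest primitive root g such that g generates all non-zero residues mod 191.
g = 19. For each prime q|190: 19^{95}≡190, 19^{38}≡39, 19^{10}≡52, none ≡ 1, so ord_191(19) = 190 and 19 is a primitive root.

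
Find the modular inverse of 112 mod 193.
Since 193 is prime, by Fermat 112^(-1) ≡ 112^{191} ≡ 81 (mod 193). Verify: 112 × 81 = 9072 ≡ 1 (mod 193)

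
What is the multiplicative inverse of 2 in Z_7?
Since 7 is prime, by Fermat 2^(-1) ≡ 2^{5} ≡ 4 mod 7. Verify: 2 × 4 = 8 ≡ 1 mod 7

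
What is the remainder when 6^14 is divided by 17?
By repeated squaring (mod 17): 6^{1}≡6, 6^{2}≡2, 6^{4}≡4, 6^{8}≡16. Then 6^{14} = 6^{8+4+2} ≡ 16 × 4 × 2 ≡ 9 (mod 17)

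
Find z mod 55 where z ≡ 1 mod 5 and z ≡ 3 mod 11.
M = 5 × 11 = 55. M₁ = 11, y₁ ≡ 1 mod 5. M₂ = 5, y₂ ≡ 9 mod 11. z = 1×11×1 + 3×5×9 ≡ 36 mod 55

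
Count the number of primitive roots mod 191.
There are φ(191-1) = φ(190) = 72 primitive roots modulo 191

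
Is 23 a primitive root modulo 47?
ord_47(23) divides 46. For each prime q|46: 23^{23}≡46, 23^{2}≡12, none ≡ 1. So 23 has order 46 and is a primitive root mod 47.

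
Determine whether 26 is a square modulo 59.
By Euler's criterion: 26^{29} ≡ 1 (mod 59). Since this equals 1, 26 is a QR.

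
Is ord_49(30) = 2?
Powers of 30 mod 49: 30^1≡30, 30^2≡18, 30^3≡1. 30^2≡18≢1, so ord ≠ 2. No, the actual order is 3.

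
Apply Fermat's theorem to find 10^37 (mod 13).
By Fermat: 10^{12} ≡ 1 (mod 13). 37 = 3×12 + 1. So 10^{37} ≡ 10^{1} ≡ 10 (mod 13)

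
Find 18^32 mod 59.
By repeated squaring mod 59: 18^{1}≡18, 18^{2}≡29, 18^{4}≡15, 18^{8}≡48, 18^{16}≡3, 18^{32}≡9. So 18^{32} ≡ 9 mod 59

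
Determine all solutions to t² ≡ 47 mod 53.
The square roots of 47 mod 53 are 10 and 43. Verify: 10² = 100 ≡ 47 mod 53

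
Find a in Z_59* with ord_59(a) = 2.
58 has order 2 mod 59 since 58^{2} ≡ 1 mod 59 and no smaller power works.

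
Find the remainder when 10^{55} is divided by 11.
By Fermat: 10^{10} ≡ 1 (mod 11). 55 = 5×10 + 5. So 10^{55} ≡ 10^{5} ≡ 10 (mod 11)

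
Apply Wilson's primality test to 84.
(83)! mod 84 = 0. Since 0 ≢ -1 mod 84, 84 is not prime.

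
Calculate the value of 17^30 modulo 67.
By repeated squaring mod 67: 17^{1}≡17, 17^{2}≡21, 17^{4}≡39, 17^{8}≡47, 17^{16}≡65. Then 17^{30} = 17^{16+8+4+2} ≡ 65 × 47 × 39 × 21 ≡ 64 mod 67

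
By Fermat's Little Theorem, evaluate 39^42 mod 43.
By Fermat's Little Theorem, 39^{42} ≡ 1 (mod 43) since 43 is prime and gcd(39, 43) = 1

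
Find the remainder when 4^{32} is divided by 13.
By Fermat: 4^{12} ≡ 1 (mod 13). 32 = 2×12 + 8. So 4^{32} ≡ 4^{8} ≡ 3 (mod 13)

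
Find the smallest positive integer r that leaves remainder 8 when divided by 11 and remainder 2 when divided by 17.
M = 11 × 17 = 187. M₁ = 17, y₁ ≡ 2 mod 11. M₂ = 11, y₂ ≡ 14 mod 17. r = 8×17×2 + 2×11×14 ≡ 19 mod 187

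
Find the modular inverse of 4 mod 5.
Since 5 is prime, by Fermat 4^(-1) ≡ 4^{3} ≡ 4 mod 5. Verify: 4 × 4 = 16 ≡ 1 mod 5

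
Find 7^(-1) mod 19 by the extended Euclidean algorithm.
Extended GCD: 7(-8) + 19(3) = 1. So 7^(-1) ≡ -8 ≡ 11 mod 19. Verify: 7 × 11 = 77 ≡ 1 mod 19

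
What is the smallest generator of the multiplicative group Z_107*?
g = 2. Powers: [2, 4, 8, 16, 32, 64, 21, 42, 84, ...] generates all 106 non-zero residues.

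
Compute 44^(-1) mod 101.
Since 101 is prime, by Fermat 44^(-1) ≡ 44^{99} ≡ 62 mod 101. Verify: 44 × 62 = 2728 ≡ 1 mod 101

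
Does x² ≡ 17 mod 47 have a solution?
By Euler's criterion: 17^{23} ≡ 1 mod 47. Since this equals 1, 17 is a QR.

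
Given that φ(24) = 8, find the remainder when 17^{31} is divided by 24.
By Euler: 17^{8} ≡ 1 (mod 24) since gcd(17, 24) = 1. 31 = 3×8 + 7. So 17^{31} ≡ 17^{7} ≡ 17 (mod 24)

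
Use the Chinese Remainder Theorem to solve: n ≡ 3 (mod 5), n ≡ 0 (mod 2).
M = 5 × 2 = 10. M₁ = 2, y₁ ≡ 3 (mod 5). M₂ = 5, y₂ ≡ 1 (mod 2). n = 3×2×3 + 0×5×1 ≡ 8 (mod 10)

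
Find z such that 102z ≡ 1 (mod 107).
Since 107 is prime, by Fermat 102^(-1) ≡ 102^{105} ≡ 64 (mod 107). Verify: 102 × 64 = 6528 ≡ 1 (mod 107)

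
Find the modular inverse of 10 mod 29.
Since 29 is prime, by Fermat 10^(-1) ≡ 10^{27} ≡ 3 mod 29. Verify: 10 × 3 = 30 ≡ 1 mod 29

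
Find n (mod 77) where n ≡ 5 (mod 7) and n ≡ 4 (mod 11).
M = 7 × 11 = 77. M₁ = 11, y₁ ≡ 2 (mod 7). M₂ = 7, y₂ ≡ 8 (mod 11). n = 5×11×2 + 4×7×8 ≡ 26 (mod 77)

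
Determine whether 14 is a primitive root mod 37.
14^{12} ≡ 1 mod 37 and 12 < 36, so ord_37(14) = 12 ≠ 36 and 14 is not a primitive root.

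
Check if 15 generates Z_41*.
ord_41(15) divides 40. For each prime q|40: 15^{20}≡40, 15^{8}≡18, none ≡ 1. So 15 has order 40 and is a primitive root mod 41.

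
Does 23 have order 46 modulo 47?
ord_47(23) divides 46. For each prime q|46: 23^{23}≡46, 23^{2}≡12, none ≡ 1. So 23 has order 46 and is a primitive root mod 47.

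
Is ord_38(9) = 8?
Powers of 9 mod 38: 9^1≡9, 9^2≡5, 9^3≡7, 9^4≡25, 9^5≡35, 9^6≡11, 9^7≡23, 9^8≡17, 9^9≡1. 9^8≡17≢1, so ord ≠ 8. No, the actual order is 9.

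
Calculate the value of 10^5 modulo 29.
By repeated squaring mod 29: 10^{1}≡10, 10^{2}≡13, 10^{4}≡24. Then 10^{5} = 10^{4+1} ≡ 24 × 10 ≡ 8 mod 29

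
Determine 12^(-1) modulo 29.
Since 29 is prime, by Fermat 12^(-1) ≡ 12^{27} ≡ 17 (mod 29). Verify: 12 × 17 = 204 ≡ 1 (mod 29)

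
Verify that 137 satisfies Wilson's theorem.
(136)! mod 137 = 136. Since this equals -1 (mod 137), Wilson confirms 137 is prime.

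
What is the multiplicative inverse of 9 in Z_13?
Since 13 is prime, by Fermat 9^(-1) ≡ 9^{11} ≡ 3 (mod 13). Verify: 9 × 3 = 27 ≡ 1 (mod 13)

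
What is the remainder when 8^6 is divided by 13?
By repeated squaring mod 13: 8^{1}≡8, 8^{2}≡12, 8^{4}≡1. Then 8^{6} = 8^{4+2} ≡ 1 × 12 ≡ 12 mod 13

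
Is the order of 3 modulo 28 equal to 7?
Powers of 3 mod 28: 3^1≡3, 3^2≡9, 3^3≡27, 3^4≡25, 3^5≡19, 3^6≡1. Already 3^6≡1, so the order is 6 < 7. No, the actual order is 6.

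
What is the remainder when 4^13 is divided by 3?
Using Fermat: 4^{2} ≡ 1 mod 3. 13 ≡ 1 mod 2. So 4^{13} ≡ 4^{1} ≡ 1 mod 3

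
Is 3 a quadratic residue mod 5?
By Euler's criterion: 3^{2} ≡ 4 (mod 5). Since this equals -1 (≡ 4), 3 is not a QR.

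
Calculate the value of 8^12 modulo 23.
By repeated squaring (mod 23): 8^{1}≡8, 8^{2}≡18, 8^{4}≡2, 8^{8}≡4. Then 8^{12} = 8^{8+4} ≡ 4 × 2 ≡ 8 (mod 23)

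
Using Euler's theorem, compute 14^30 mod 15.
By Euler: 14^{8} ≡ 1 (mod 15) since gcd(14, 15) = 1. 30 = 3×8 + 6. So 14^{30} ≡ 14^{6} ≡ 1 (mod 15)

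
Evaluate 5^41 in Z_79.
By repeated squaring (mod 79): 5^{1}≡5, 5^{2}≡25, 5^{4}≡72, 5^{8}≡49, 5^{16}≡31, 5^{32}≡13. Then 5^{41} = 5^{32+8+1} ≡ 13 × 49 × 5 ≡ 25 (mod 79)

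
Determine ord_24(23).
Powers of 23 mod 24: 23^1≡23, 23^2≡1. So the order of 23 is 2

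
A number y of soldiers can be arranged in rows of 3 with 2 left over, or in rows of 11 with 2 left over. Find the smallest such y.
M = 3 × 11 = 33. M₁ = 11, y₁ ≡ 2 (mod 3). M₂ = 3, y₂ ≡ 4 (mod 11). y = 2×11×2 + 2×3×4 ≡ 2 (mod 33)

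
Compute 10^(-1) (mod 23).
Since 23 is prime, by Fermat 10^(-1) ≡ 10^{21} ≡ 7 (mod 23). Verify: 10 × 7 = 70 ≡ 1 (mod 23)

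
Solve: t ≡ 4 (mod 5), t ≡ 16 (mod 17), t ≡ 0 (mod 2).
M = 5 × 17 × 2 = 170. M₁ = 34, y₁ ≡ 4 (mod 5). M₂ = 10, y₂ ≡ 12 (mod 17). M₃ = 85, y₃ ≡ 1 (mod 2). t = 4×34×4 + 16×10×12 + 0×85×1 ≡ 84 (mod 170)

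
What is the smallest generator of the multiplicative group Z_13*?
g = 2. For each prime q|12: 2^{6}≡12, 2^{4}≡3, none ≡ 1, so ord_13(2) = 12 and 2 is a primitive root.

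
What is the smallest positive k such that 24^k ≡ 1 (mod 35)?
Powers of 24 mod 35: 24^1≡24, 24^2≡16, 24^3≡34, 24^4≡11, 24^5≡19, 24^6≡1. So the order of 24 is 6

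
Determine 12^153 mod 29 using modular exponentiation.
Using Fermat: 12^{28} ≡ 1 (mod 29). 153 ≡ 13 (mod 28). So 12^{153} ≡ 12^{13} ≡ 12 (mod 29)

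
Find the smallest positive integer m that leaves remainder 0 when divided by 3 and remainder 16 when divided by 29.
M = 3 × 29 = 87. M₁ = 29, y₁ ≡ 2 mod 3. M₂ = 3, y₂ ≡ 10 mod 29. m = 0×29×2 + 16×3×10 ≡ 45 mod 87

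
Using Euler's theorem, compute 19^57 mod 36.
By Euler: 19^{12} ≡ 1 (mod 36) since gcd(19, 36) = 1. 57 = 4×12 + 9. So 19^{57} ≡ 19^{9} ≡ 19 (mod 36)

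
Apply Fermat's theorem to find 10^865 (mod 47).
By Fermat: 10^{46} ≡ 1 (mod 47). 865 ≡ 37 (mod 46). So 10^{865} ≡ 10^{37} ≡ 43 (mod 47)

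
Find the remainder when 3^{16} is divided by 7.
By Fermat: 3^{6} ≡ 1 mod 7. 16 = 2×6 + 4. So 3^{16} ≡ 3^{4} ≡ 4 mod 7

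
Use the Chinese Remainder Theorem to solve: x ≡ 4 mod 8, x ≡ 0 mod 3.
M = 8 × 3 = 24. M₁ = 3, y₁ ≡ 3 mod 8. M₂ = 8, y₂ ≡ 2 mod 3. x = 4×3×3 + 0×8×2 ≡ 12 mod 24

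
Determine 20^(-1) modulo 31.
Since 31 is prime, by Fermat 20^(-1) ≡ 20^{29} ≡ 14 (mod 31). Verify: 20 × 14 = 280 ≡ 1 (mod 31)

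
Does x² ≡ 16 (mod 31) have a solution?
By Euler's criterion: 16^{15} ≡ 1 (mod 31). Since this equals 1, 16 is a QR.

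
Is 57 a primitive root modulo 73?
57^{18} ≡ 1 mod 73 and 18 < 72, so ord_73(57) = 18 ≠ 72 and 57 is not a primitive root.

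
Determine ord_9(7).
Powers of 7 mod 9: 7^1≡7, 7^2≡4, 7^3≡1. So the order of 7 is 3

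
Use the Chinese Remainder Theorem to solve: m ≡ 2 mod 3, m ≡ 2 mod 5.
M = 3 × 5 = 15. M₁ = 5, y₁ ≡ 2 mod 3. M₂ = 3, y₂ ≡ 2 mod 5. m = 2×5×2 + 2×3×2 ≡ 2 mod 15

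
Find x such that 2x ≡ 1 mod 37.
Since 37 is prime, by Fermat 2^(-1) ≡ 2^{35} ≡ 19 mod 37. Verify: 2 × 19 = 38 ≡ 1 mod 37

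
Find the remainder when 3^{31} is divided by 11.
By Fermat: 3^{10} ≡ 1 mod 11. 31 = 3×10 + 1. So 3^{31} ≡ 3^{1} ≡ 3 mod 11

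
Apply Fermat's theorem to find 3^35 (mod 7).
By Fermat: 3^{6} ≡ 1 (mod 7). 35 = 5×6 + 5. So 3^{35} ≡ 3^{5} ≡ 5 (mod 7)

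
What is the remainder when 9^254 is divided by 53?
Using Fermat: 9^{52} ≡ 1 (mod 53). 254 ≡ 46 (mod 52). So 9^{254} ≡ 9^{46} ≡ 16 (mod 53)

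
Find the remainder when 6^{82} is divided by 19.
By Fermat: 6^{18} ≡ 1 (mod 19). 82 = 4×18 + 10. So 6^{82} ≡ 6^{10} ≡ 6 (mod 19)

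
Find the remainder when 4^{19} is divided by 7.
By Fermat: 4^{6} ≡ 1 (mod 7). 19 = 3×6 + 1. So 4^{19} ≡ 4^{1} ≡ 4 (mod 7)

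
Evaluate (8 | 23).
(8/23) = 8^{11} mod 23 = 1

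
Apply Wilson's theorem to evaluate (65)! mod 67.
(66)! = (65)! × (66) ≡ -1 mod 67. So (65)! ≡ -1 × (66)^(-1) ≡ (-1)×(-1) = 1 mod 67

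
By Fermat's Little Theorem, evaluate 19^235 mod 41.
By Fermat: 19^{40} ≡ 1 mod 41. 235 ≡ 35 mod 40. So 19^{235} ≡ 19^{35} ≡ 38 mod 41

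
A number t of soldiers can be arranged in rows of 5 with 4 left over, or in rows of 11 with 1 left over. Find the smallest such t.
M = 5 × 11 = 55. M₁ = 11, y₁ ≡ 1 mod 5. M₂ = 5, y₂ ≡ 9 mod 11. t = 4×11×1 + 1×5×9 ≡ 34 mod 55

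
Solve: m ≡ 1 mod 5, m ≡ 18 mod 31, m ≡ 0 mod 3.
M = 5 × 31 × 3 = 465. M₁ = 93, y₁ ≡ 2 mod 5. M₂ = 15, y₂ ≡ 29 mod 31. M₃ = 155, y₃ ≡ 2 mod 3. m = 1×93×2 + 18×15×29 + 0×155×2 ≡ 111 mod 465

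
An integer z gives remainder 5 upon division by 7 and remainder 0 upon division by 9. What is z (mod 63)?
M = 7 × 9 = 63. M₁ = 9, y₁ ≡ 4 (mod 7). M₂ = 7, y₂ ≡ 4 (mod 9). z = 5×9×4 + 0×7×4 ≡ 54 (mod 63)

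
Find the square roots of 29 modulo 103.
The square roots of 29 mod 103 are 82 and 21. Verify: 82² = 6724 ≡ 29 (mod 103)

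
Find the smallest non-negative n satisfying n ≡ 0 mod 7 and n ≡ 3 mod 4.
M = 7 × 4 = 28. M₁ = 4, y₁ ≡ 2 mod 7. M₂ = 7, y₂ ≡ 3 mod 4. n = 0×4×2 + 3×7×3 ≡ 7 mod 28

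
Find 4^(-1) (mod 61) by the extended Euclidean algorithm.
Extended GCD: 4(-15) + 61(1) = 1. So 4^(-1) ≡ -15 ≡ 46 (mod 61). Verify: 4 × 46 = 184 ≡ 1 (mod 61)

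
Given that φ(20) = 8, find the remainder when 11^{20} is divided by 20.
By Euler: 11^{8} ≡ 1 mod 20 since gcd(11, 20) = 1. 20 = 2×8 + 4. So 11^{20} ≡ 11^{4} ≡ 1 mod 20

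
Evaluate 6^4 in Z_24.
6^{4} = 1296 ≡ 0 mod 24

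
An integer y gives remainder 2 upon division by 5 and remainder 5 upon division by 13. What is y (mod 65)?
M = 5 × 13 = 65. M₁ = 13, y₁ ≡ 2 (mod 5). M₂ = 5, y₂ ≡ 8 (mod 13). y = 2×13×2 + 5×5×8 ≡ 57 (mod 65)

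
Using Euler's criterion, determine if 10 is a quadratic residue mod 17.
By Euler's criterion: 10^{8} ≡ 16 (mod 17). Since this equals -1 (≡ 16), 10 is not a QR.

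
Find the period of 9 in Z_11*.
Powers of 9 mod 11: 9^1≡9, 9^2≡4, 9^3≡3, 9^4≡5, 9^5≡1. ord_11(9) = 5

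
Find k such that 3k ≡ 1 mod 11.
Since 11 is prime, by Fermat 3^(-1) ≡ 3^{9} ≡ 4 mod 11. Verify: 3 × 4 = 12 ≡ 1 mod 11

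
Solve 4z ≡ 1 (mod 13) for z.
Since 13 is prime, by Fermat 4^(-1) ≡ 4^{11} ≡ 10 (mod 13). Verify: 4 × 10 = 40 ≡ 1 (mod 13)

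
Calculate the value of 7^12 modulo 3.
Using Fermat: 7^{2} ≡ 1 mod 3. 12 ≡ 0 mod 2. So 7^{12} ≡ 7^{0} ≡ 1 mod 3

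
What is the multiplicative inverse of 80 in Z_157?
Since 157 is prime, by Fermat 80^(-1) ≡ 80^{155} ≡ 53 (mod 157). Verify: 80 × 53 = 4240 ≡ 1 (mod 157)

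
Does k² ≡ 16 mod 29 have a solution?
By Euler's criterion: 16^{14} ≡ 1 mod 29. Since this equals 1, 16 is a QR.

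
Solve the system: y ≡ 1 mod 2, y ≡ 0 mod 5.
M = 2 × 5 = 10. M₁ = 5, y₁ ≡ 1 mod 2. M₂ = 2, y₂ ≡ 3 mod 5. y = 1×5×1 + 0×2×3 ≡ 5 mod 10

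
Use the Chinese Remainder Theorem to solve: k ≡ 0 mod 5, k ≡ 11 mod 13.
M = 5 × 13 = 65. M₁ = 13, y₁ ≡ 2 mod 5. M₂ = 5, y₂ ≡ 8 mod 13. k = 0×13×2 + 11×5×8 ≡ 50 mod 65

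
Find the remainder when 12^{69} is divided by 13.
By Fermat: 12^{12} ≡ 1 mod 13. 69 = 5×12 + 9. So 12^{69} ≡ 12^{9} ≡ 12 mod 13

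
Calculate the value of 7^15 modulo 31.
By repeated squaring (mod 31): 7^{1}≡7, 7^{2}≡18, 7^{4}≡14, 7^{8}≡10. Then 7^{15} = 7^{8+4+2+1} ≡ 10 × 14 × 18 × 7 ≡ 1 (mod 31)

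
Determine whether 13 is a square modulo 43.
By Euler's criterion: 13^{21} ≡ 1 mod 43. Since this equals 1, 13 is a QR.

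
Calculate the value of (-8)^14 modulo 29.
By repeated squaring (mod 29): (-8)^{1}≡21, (-8)^{2}≡6, (-8)^{4}≡7, (-8)^{8}≡20. Then (-8)^{14} = (-8)^{8+4+2} ≡ 20 × 7 × 6 ≡ 28 (mod 29)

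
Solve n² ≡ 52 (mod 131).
The square roots of 52 mod 131 are 107 and 24. Verify: 107² = 11449 ≡ 52 (mod 131)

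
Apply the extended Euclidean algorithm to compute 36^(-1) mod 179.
Extended GCD: 36(5) + 179(-1) = 1. So 36^(-1) ≡ 5 mod 179. Verify: 36 × 5 = 180 ≡ 1 mod 179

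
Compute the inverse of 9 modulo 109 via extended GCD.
Extended GCD: 9(-12) + 109(1) = 1. So 9^(-1) ≡ -12 ≡ 97 (mod 109). Verify: 9 × 97 = 873 ≡ 1 (mod 109)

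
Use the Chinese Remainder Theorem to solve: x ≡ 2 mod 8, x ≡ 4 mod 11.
M = 8 × 11 = 88. M₁ = 11, y₁ ≡ 3 mod 8. M₂ = 8, y₂ ≡ 7 mod 11. x = 2×11×3 + 4×8×7 ≡ 26 mod 88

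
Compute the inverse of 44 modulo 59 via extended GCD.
Extended GCD: 44(-4) + 59(3) = 1. So 44^(-1) ≡ -4 ≡ 55 mod 59. Verify: 44 × 55 = 2420 ≡ 1 mod 59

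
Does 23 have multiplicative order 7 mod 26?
Powers of 23 mod 26: 23^1≡23, 23^2≡9, 23^3≡25, 23^4≡3, 23^5≡17, 23^6≡1. Already 23^6≡1, so the order is 6 < 7. No, the actual order is 6.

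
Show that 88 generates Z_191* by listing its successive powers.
88^1, 88^2, ..., 88^{190} mod 191: [88, 104, 175, 120, 55, 65, 181, 75, 106, 160, 137, 23, 114, 100, 14, 86, 119, 158, 152, 6, 146, 51, 95, 147, 139, 8, 131, 68, 63, 5, 58, 138, 111, 27, 84, 134, 141, 184, 148, 36, 112, 115, 188, 118, 70, 48, 22, 26, 187, 30, 157, 64, 93, 162, 122, 40, 82, 149, 124, 25, 99, 117, 173, 135, 38, 97, 132, 156, 167, 180, 178, 2, 176, 17, 159, 49, 110, 130, 171, 150, 21, 129, 83, 46, 37, 9, 28, 172, 47, 125, 113, 12, 101, 102, 190, 103, 87, 16, 71, 136, 126, 10, 116, 85, 31, 54, 168, 77, 91, 177, 105, 72, 33, 39, 185, 45, 140, 96, 44, 52, 183, 60, 123, 128, 186, 133, 53, 80, 164, 107, 57, 50, 7, 43, 155, 79, 76, 3, 73, 121, 143, 169, 165, 4, 161, 34, 127, 98, 29, 69, 151, 109, 42, 67, 166, 92, 74, 18, 56, 153, 94, 59, 35, 24, 11, 13, 189, 15, 174, 32, 142, 81, 61, 20, 41, 170, 62, 108, 145, 154, 182, 163, 19, 144, 66, 78, 179, 90, 89, 1]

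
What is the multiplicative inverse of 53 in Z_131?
Since 131 is prime, by Fermat 53^(-1) ≡ 53^{129} ≡ 89 mod 131. Verify: 53 × 89 = 4717 ≡ 1 mod 131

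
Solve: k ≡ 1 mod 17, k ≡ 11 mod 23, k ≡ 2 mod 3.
M = 17 × 23 × 3 = 1173. M₁ = 69, y₁ ≡ 1 mod 17. M₂ = 51, y₂ ≡ 14 mod 23. M₃ = 391, y₃ ≡ 1 mod 3. k = 1×69×1 + 11×51×14 + 2×391×1 ≡ 494 mod 1173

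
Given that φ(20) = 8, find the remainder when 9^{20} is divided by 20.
By Euler: 9^{8} ≡ 1 (mod 20) since gcd(9, 20) = 1. 20 = 2×8 + 4. So 9^{20} ≡ 9^{4} ≡ 1 (mod 20)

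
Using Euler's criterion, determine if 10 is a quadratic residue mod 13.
By Euler's criterion: 10^{6} ≡ 1 mod 13. Since this equals 1, 10 is a QR.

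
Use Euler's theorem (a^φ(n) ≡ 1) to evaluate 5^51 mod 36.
By Euler: 5^{12} ≡ 1 (mod 36) since gcd(5, 36) = 1. 51 = 4×12 + 3. So 5^{51} ≡ 5^{3} ≡ 17 (mod 36)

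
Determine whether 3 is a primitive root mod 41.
3^{8} ≡ 1 mod 41 and 8 < 40, so ord_41(3) = 8 ≠ 40 and 3 is not a primitive root.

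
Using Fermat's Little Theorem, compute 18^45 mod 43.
By Fermat: 18^{42} ≡ 1 (mod 43). So 18^{45} = 18^{42} · 18^{3} ≡ 18^{3} ≡ 27 (mod 43)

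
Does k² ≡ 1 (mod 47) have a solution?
By Euler's criterion: 1^{23} ≡ 1 (mod 47). Since this equals 1, 1 is a QR.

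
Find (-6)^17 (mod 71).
By repeated squaring (mod 71): (-6)^{1}≡65, (-6)^{2}≡36, (-6)^{4}≡18, (-6)^{8}≡40, (-6)^{16}≡38. Then (-6)^{17} = (-6)^{16+1} ≡ 38 × 65 ≡ 56 (mod 71)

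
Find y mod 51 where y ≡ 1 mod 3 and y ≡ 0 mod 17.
M = 3 × 17 = 51. M₁ = 17, y₁ ≡ 2 mod 3. M₂ = 3, y₂ ≡ 6 mod 17. y = 1×17×2 + 0×3×6 ≡ 34 mod 51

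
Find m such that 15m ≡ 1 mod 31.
Since 31 is prime, by Fermat 15^(-1) ≡ 15^{29} ≡ 29 mod 31. Verify: 15 × 29 = 435 ≡ 1 mod 31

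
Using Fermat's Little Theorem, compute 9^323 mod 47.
By Fermat: 9^{46} ≡ 1 mod 47. 323 ≡ 1 mod 46. So 9^{323} ≡ 9^{1} ≡ 9 mod 47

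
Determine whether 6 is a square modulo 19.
By Euler's criterion: 6^{9} ≡ 1 mod 19. Since this equals 1, 6 is a QR.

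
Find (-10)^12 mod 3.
Using Fermat: (-10)^{2} ≡ 1 mod 3. 12 ≡ 0 mod 2. So (-10)^{12} ≡ (-10)^{0} ≡ 1 mod 3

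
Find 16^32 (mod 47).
By repeated squaring (mod 47): 16^{1}≡16, 16^{2}≡21, 16^{4}≡18, 16^{8}≡42, 16^{16}≡25, 16^{32}≡14. So 16^{32} ≡ 14 (mod 47)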